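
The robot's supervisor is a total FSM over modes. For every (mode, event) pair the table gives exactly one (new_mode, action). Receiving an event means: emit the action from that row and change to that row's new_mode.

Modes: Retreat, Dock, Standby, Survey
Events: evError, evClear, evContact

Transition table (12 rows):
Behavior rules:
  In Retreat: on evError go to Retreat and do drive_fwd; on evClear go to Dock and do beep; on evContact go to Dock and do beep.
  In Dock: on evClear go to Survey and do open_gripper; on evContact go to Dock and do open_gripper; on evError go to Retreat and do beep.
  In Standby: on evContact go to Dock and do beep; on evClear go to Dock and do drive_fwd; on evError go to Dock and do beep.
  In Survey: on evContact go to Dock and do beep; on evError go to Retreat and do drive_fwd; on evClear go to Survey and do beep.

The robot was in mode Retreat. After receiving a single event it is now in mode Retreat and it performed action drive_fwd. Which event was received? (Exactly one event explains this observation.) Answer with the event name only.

try evError: (Retreat, evError) → (Retreat, drive_fwd)  ← matches
try evClear: (Retreat, evClear) → (Dock, beep)
try evContact: (Retreat, evContact) → (Dock, beep)

evError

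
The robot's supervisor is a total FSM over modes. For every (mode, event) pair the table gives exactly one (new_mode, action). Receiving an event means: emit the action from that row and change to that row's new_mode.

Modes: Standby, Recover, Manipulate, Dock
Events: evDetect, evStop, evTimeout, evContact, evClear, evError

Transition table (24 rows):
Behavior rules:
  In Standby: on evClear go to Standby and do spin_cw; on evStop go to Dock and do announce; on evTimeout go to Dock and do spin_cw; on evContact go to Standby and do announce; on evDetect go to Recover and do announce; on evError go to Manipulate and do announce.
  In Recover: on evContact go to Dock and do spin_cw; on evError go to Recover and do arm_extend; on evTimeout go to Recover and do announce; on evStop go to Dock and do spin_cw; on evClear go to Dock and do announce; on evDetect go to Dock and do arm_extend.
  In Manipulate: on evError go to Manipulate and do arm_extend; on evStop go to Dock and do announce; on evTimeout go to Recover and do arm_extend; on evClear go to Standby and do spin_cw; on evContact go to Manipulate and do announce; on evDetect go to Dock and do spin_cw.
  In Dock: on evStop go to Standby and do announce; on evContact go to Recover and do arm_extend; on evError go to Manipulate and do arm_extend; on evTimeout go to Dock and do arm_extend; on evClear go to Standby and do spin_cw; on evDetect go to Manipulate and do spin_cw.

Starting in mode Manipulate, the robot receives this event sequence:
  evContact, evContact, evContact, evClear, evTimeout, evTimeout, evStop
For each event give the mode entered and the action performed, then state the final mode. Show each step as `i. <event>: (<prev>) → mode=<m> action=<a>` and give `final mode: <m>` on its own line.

final mode: Standby

1. evContact: (Manipulate) → mode=Manipulate action=announce
2. evContact: (Manipulate) → mode=Manipulate action=announce
3. evContact: (Manipulate) → mode=Manipulate action=announce
4. evClear: (Manipulate) → mode=Standby action=spin_cw
5. evTimeout: (Standby) → mode=Dock action=spin_cw
6. evTimeout: (Dock) → mode=Dock action=arm_extend
7. evStop: (Dock) → mode=Standby action=announce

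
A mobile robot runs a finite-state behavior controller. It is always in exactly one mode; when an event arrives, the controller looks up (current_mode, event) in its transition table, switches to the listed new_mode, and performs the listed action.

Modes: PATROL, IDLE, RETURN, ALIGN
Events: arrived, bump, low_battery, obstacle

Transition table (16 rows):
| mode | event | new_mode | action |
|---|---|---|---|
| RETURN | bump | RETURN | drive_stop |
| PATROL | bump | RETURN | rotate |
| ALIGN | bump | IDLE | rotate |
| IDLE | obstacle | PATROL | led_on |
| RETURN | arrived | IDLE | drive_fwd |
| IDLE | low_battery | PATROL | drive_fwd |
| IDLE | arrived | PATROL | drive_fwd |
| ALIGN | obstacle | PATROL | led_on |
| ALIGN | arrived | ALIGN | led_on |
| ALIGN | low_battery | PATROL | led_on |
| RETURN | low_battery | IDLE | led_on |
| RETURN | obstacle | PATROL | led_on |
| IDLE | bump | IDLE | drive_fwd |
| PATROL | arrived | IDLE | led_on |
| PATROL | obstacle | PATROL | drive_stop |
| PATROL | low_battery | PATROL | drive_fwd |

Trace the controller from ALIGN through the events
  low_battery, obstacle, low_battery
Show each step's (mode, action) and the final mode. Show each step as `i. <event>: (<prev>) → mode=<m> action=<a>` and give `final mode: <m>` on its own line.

1. low_battery: (ALIGN) → mode=PATROL action=led_on
2. obstacle: (PATROL) → mode=PATROL action=drive_stop
3. low_battery: (PATROL) → mode=PATROL action=drive_fwd

final mode: PATROL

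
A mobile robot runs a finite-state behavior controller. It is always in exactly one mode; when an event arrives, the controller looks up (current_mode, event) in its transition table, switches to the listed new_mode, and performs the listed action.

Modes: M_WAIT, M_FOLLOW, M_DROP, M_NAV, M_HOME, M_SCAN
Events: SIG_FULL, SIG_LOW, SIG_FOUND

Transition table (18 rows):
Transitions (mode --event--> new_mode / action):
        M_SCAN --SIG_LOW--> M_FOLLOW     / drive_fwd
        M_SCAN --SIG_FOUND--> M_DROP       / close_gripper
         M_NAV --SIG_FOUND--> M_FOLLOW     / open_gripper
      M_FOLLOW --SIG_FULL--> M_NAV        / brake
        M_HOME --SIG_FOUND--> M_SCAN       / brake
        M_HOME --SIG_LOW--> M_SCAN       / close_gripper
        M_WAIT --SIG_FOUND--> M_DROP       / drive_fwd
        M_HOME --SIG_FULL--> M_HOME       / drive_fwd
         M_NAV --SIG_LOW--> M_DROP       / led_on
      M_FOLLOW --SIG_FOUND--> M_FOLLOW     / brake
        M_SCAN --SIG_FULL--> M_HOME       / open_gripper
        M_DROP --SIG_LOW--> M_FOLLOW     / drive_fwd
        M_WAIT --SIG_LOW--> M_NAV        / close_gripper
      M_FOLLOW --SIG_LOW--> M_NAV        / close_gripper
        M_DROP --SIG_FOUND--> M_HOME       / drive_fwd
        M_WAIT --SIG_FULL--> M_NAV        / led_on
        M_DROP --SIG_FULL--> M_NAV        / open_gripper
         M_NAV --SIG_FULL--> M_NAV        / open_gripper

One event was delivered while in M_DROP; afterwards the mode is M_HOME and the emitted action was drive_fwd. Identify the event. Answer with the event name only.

SIG_FOUND

try SIG_FULL: (M_DROP, SIG_FULL) → (M_NAV, open_gripper)
try SIG_LOW: (M_DROP, SIG_LOW) → (M_FOLLOW, drive_fwd)
try SIG_FOUND: (M_DROP, SIG_FOUND) → (M_HOME, drive_fwd)  ← matches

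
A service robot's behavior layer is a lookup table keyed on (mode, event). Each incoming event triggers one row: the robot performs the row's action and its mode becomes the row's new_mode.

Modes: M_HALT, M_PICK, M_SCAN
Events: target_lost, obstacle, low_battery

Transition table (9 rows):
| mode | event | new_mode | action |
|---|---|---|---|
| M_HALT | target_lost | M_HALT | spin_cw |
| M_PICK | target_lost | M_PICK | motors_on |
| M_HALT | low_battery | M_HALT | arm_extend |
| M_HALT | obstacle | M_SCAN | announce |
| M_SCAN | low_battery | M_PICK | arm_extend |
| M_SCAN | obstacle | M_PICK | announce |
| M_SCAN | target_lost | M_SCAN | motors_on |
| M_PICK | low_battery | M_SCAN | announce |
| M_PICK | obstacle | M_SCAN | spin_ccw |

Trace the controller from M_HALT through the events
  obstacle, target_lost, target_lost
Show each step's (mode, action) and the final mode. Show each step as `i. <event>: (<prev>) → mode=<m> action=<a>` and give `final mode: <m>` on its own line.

final mode: M_SCAN

1. obstacle: (M_HALT) → mode=M_SCAN action=announce
2. target_lost: (M_SCAN) → mode=M_SCAN action=motors_on
3. target_lost: (M_SCAN) → mode=M_SCAN action=motors_on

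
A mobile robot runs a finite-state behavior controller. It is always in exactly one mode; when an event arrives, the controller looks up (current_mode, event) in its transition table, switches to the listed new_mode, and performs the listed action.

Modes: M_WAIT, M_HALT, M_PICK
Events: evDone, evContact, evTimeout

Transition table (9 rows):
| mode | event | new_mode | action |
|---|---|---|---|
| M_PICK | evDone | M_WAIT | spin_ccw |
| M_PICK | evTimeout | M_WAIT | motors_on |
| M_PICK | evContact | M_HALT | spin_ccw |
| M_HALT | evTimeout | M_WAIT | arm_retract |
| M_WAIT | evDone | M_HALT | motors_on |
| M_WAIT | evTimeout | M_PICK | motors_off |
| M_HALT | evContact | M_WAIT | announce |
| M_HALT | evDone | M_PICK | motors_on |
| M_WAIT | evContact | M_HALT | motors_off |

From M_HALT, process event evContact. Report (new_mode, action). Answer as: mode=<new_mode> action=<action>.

mode=M_WAIT action=announce

current mode = M_HALT; filter table to that mode:
  (M_HALT, evTimeout) → (M_WAIT, arm_retract)
  (M_HALT, evContact) → (M_WAIT, announce)  ← event matches
  (M_HALT, evDone) → (M_PICK, motors_on)
event = evContact selects (M_WAIT, announce)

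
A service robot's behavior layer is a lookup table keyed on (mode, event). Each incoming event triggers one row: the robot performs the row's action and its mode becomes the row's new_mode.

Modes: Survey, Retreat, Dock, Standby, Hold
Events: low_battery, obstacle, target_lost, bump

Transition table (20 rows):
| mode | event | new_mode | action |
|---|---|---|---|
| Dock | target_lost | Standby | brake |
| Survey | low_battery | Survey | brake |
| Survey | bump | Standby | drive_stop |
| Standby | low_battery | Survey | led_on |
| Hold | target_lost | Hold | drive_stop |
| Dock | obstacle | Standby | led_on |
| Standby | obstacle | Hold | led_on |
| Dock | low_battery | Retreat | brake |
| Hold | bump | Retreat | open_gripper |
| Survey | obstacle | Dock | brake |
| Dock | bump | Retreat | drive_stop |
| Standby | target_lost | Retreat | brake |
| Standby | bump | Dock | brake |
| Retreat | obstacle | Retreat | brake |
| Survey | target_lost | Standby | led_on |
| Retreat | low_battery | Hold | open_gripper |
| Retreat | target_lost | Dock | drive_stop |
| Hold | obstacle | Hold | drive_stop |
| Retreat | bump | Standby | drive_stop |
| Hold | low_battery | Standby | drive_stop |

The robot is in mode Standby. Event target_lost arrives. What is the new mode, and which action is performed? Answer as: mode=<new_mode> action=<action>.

mode=Retreat action=brake

current mode = Standby; filter table to that mode:
  (Standby, low_battery) → (Survey, led_on)
  (Standby, obstacle) → (Hold, led_on)
  (Standby, target_lost) → (Retreat, brake)  ← event matches
  (Standby, bump) → (Dock, brake)
event = target_lost selects (Retreat, brake)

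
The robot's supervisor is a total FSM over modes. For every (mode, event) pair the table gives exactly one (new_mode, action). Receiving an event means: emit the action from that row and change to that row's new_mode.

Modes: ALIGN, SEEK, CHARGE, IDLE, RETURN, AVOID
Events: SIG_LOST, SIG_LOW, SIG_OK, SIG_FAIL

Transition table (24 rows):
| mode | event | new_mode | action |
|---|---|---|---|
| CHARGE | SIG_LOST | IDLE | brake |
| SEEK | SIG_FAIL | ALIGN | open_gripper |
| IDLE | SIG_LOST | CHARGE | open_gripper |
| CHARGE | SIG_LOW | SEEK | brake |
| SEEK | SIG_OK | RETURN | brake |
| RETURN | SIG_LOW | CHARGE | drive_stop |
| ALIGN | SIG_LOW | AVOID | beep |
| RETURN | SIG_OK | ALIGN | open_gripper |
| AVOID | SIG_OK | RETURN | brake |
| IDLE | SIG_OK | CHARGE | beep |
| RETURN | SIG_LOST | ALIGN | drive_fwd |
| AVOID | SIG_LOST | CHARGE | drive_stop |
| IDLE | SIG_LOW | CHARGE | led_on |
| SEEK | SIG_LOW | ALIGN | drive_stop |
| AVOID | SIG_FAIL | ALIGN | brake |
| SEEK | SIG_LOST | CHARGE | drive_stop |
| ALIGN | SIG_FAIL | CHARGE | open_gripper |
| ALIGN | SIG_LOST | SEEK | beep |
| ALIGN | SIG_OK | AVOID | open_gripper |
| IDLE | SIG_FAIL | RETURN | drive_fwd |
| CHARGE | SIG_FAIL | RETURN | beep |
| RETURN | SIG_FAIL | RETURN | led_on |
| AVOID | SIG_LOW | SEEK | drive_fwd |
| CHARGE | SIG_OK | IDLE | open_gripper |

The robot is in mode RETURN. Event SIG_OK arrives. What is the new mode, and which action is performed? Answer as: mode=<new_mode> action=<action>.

mode=ALIGN action=open_gripper

current mode = RETURN; filter table to that mode:
  (RETURN, SIG_LOW) → (CHARGE, drive_stop)
  (RETURN, SIG_OK) → (ALIGN, open_gripper)  ← event matches
  (RETURN, SIG_LOST) → (ALIGN, drive_fwd)
  (RETURN, SIG_FAIL) → (RETURN, led_on)
event = SIG_OK selects (ALIGN, open_gripper)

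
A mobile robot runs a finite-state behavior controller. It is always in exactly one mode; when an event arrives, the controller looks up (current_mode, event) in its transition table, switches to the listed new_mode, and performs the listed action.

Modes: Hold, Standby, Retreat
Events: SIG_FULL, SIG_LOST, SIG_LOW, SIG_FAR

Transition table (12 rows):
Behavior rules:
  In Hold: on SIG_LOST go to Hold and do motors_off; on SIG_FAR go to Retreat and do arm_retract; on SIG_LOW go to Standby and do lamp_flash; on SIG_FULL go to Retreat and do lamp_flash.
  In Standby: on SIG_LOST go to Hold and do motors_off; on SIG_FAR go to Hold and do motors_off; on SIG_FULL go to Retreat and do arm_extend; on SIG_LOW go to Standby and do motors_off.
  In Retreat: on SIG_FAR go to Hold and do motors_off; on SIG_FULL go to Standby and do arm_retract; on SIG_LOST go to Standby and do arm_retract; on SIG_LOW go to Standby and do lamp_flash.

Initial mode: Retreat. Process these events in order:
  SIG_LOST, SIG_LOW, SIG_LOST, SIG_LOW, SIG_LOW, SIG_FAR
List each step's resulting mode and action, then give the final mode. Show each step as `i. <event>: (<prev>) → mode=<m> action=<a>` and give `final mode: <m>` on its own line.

1. SIG_LOST: (Retreat) → mode=Standby action=arm_retract
2. SIG_LOW: (Standby) → mode=Standby action=motors_off
3. SIG_LOST: (Standby) → mode=Hold action=motors_off
4. SIG_LOW: (Hold) → mode=Standby action=lamp_flash
5. SIG_LOW: (Standby) → mode=Standby action=motors_off
6. SIG_FAR: (Standby) → mode=Hold action=motors_off

final mode: Hold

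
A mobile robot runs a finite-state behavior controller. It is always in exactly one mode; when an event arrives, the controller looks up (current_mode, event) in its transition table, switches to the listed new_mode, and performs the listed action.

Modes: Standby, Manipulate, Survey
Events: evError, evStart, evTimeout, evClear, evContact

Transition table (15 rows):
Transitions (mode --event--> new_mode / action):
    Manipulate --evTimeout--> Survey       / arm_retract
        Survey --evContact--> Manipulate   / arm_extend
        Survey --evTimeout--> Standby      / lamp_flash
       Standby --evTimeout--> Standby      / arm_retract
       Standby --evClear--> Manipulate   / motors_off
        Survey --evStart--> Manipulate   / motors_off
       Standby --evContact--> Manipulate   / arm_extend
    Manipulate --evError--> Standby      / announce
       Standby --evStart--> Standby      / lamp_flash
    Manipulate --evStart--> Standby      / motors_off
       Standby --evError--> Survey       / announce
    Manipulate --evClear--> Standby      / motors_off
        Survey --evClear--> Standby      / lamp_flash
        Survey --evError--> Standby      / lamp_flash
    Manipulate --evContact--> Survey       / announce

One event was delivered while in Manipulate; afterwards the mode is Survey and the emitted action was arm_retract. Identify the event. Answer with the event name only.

try evError: (Manipulate, evError) → (Standby, announce)
try evStart: (Manipulate, evStart) → (Standby, motors_off)
try evTimeout: (Manipulate, evTimeout) → (Survey, arm_retract)  ← matches
try evClear: (Manipulate, evClear) → (Standby, motors_off)
try evContact: (Manipulate, evContact) → (Survey, announce)

evTimeout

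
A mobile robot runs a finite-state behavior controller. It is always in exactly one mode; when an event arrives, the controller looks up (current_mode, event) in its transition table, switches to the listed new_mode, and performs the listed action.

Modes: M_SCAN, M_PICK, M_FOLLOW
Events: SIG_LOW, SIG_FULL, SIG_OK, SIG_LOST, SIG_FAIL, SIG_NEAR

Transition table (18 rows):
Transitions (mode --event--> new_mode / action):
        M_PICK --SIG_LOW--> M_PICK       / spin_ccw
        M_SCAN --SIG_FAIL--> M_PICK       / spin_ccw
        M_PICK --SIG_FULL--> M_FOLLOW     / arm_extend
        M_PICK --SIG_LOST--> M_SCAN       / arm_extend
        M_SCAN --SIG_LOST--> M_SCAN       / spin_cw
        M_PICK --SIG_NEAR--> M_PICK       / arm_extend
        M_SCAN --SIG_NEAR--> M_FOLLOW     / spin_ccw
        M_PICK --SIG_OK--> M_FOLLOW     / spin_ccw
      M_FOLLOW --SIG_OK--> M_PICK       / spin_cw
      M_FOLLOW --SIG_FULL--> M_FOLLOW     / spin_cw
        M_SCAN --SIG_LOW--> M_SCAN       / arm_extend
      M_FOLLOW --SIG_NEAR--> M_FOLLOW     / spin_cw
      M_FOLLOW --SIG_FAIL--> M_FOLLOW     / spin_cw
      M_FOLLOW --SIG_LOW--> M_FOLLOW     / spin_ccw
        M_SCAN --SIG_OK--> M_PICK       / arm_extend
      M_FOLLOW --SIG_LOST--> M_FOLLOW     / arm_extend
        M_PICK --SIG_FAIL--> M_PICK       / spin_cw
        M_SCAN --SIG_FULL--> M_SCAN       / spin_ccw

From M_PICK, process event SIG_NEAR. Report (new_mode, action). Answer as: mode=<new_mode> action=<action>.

current mode = M_PICK; filter table to that mode:
  (M_PICK, SIG_LOW) → (M_PICK, spin_ccw)
  (M_PICK, SIG_FULL) → (M_FOLLOW, arm_extend)
  (M_PICK, SIG_LOST) → (M_SCAN, arm_extend)
  (M_PICK, SIG_NEAR) → (M_PICK, arm_extend)  ← event matches
  (M_PICK, SIG_OK) → (M_FOLLOW, spin_ccw)
  (M_PICK, SIG_FAIL) → (M_PICK, spin_cw)
event = SIG_NEAR selects (M_PICK, arm_extend)

mode=M_PICK action=arm_extend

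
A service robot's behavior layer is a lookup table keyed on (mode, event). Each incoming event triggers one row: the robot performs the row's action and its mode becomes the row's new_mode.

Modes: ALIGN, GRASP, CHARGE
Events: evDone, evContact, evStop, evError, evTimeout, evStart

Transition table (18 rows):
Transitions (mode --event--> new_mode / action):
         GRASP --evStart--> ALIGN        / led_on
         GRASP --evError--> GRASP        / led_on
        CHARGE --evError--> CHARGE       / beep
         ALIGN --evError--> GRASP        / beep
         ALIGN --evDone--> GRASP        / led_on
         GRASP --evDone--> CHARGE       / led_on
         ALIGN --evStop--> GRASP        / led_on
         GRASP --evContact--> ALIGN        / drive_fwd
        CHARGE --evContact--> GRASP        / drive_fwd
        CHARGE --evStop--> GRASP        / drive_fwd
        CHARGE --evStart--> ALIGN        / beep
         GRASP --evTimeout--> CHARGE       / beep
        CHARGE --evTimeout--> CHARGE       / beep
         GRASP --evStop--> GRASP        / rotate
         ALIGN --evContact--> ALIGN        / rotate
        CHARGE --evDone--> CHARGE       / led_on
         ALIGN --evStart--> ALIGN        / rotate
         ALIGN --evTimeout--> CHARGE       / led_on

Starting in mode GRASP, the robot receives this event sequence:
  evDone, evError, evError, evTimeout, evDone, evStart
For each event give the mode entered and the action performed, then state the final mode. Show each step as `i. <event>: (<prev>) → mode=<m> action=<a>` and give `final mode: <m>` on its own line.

final mode: ALIGN

1. evDone: (GRASP) → mode=CHARGE action=led_on
2. evError: (CHARGE) → mode=CHARGE action=beep
3. evError: (CHARGE) → mode=CHARGE action=beep
4. evTimeout: (CHARGE) → mode=CHARGE action=beep
5. evDone: (CHARGE) → mode=CHARGE action=led_on
6. evStart: (CHARGE) → mode=ALIGN action=beep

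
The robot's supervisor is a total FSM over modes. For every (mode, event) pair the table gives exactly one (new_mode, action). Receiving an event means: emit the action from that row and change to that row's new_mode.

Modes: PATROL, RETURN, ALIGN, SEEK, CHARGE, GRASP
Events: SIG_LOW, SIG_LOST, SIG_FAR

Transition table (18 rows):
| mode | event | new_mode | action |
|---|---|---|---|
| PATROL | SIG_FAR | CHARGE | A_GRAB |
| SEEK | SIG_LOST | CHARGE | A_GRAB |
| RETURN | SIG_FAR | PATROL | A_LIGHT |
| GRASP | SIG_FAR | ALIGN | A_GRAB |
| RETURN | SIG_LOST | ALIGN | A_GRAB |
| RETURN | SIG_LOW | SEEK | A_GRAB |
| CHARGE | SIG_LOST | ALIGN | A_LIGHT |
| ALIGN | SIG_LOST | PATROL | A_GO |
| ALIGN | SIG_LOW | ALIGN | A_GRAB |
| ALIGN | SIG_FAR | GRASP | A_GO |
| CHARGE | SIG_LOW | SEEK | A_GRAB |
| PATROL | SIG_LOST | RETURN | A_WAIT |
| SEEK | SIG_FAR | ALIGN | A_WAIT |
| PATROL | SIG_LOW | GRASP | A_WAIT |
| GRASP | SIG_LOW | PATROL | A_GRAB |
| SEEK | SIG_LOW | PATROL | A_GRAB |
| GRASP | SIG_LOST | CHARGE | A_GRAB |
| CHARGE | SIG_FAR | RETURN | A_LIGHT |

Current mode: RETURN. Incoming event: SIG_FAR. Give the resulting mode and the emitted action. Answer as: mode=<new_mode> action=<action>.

current mode = RETURN; filter table to that mode:
  (RETURN, SIG_FAR) → (PATROL, A_LIGHT)  ← event matches
  (RETURN, SIG_LOST) → (ALIGN, A_GRAB)
  (RETURN, SIG_LOW) → (SEEK, A_GRAB)
event = SIG_FAR selects (PATROL, A_LIGHT)

mode=PATROL action=A_LIGHT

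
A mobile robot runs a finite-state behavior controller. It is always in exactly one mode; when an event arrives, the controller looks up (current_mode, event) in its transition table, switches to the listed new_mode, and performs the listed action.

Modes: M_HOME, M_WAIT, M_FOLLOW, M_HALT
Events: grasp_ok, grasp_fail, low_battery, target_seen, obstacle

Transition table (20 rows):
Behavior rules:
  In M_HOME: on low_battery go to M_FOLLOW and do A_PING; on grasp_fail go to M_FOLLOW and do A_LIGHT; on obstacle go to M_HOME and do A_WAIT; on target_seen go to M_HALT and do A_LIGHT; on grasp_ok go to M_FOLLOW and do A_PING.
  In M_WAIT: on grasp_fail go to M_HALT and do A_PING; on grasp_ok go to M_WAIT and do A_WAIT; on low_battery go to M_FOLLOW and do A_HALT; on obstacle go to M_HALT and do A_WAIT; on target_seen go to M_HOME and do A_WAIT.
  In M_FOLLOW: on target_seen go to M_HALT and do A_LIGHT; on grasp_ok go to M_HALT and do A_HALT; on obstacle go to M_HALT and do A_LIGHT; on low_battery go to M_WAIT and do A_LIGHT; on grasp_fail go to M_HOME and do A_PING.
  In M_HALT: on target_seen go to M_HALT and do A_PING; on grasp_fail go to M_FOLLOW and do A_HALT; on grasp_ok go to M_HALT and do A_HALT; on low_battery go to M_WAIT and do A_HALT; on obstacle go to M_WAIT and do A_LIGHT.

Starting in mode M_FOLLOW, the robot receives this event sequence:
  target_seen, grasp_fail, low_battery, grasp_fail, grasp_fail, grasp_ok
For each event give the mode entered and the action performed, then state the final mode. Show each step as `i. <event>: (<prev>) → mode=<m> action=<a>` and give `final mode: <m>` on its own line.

final mode: M_HALT

1. target_seen: (M_FOLLOW) → mode=M_HALT action=A_LIGHT
2. grasp_fail: (M_HALT) → mode=M_FOLLOW action=A_HALT
3. low_battery: (M_FOLLOW) → mode=M_WAIT action=A_LIGHT
4. grasp_fail: (M_WAIT) → mode=M_HALT action=A_PING
5. grasp_fail: (M_HALT) → mode=M_FOLLOW action=A_HALT
6. grasp_ok: (M_FOLLOW) → mode=M_HALT action=A_HALT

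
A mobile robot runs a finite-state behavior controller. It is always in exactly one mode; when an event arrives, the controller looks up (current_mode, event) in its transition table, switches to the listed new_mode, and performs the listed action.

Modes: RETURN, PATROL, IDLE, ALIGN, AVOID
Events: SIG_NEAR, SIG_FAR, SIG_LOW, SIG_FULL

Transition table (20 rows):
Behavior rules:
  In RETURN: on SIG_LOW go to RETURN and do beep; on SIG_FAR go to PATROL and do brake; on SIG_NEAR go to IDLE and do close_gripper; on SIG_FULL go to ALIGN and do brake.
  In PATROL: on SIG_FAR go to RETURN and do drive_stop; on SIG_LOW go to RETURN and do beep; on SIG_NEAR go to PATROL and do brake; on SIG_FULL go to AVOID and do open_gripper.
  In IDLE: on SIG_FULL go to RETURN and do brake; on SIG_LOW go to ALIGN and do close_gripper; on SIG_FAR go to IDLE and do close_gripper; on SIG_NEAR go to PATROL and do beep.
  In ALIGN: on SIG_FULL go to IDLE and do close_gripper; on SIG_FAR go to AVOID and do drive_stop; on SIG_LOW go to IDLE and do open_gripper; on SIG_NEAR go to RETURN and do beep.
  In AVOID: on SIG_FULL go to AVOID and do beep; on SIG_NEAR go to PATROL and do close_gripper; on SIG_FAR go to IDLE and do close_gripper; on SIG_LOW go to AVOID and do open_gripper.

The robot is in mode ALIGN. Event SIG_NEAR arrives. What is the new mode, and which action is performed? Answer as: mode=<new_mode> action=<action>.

mode=RETURN action=beep

current mode = ALIGN; filter table to that mode:
  (ALIGN, SIG_FULL) → (IDLE, close_gripper)
  (ALIGN, SIG_FAR) → (AVOID, drive_stop)
  (ALIGN, SIG_LOW) → (IDLE, open_gripper)
  (ALIGN, SIG_NEAR) → (RETURN, beep)  ← event matches
event = SIG_NEAR selects (RETURN, beep)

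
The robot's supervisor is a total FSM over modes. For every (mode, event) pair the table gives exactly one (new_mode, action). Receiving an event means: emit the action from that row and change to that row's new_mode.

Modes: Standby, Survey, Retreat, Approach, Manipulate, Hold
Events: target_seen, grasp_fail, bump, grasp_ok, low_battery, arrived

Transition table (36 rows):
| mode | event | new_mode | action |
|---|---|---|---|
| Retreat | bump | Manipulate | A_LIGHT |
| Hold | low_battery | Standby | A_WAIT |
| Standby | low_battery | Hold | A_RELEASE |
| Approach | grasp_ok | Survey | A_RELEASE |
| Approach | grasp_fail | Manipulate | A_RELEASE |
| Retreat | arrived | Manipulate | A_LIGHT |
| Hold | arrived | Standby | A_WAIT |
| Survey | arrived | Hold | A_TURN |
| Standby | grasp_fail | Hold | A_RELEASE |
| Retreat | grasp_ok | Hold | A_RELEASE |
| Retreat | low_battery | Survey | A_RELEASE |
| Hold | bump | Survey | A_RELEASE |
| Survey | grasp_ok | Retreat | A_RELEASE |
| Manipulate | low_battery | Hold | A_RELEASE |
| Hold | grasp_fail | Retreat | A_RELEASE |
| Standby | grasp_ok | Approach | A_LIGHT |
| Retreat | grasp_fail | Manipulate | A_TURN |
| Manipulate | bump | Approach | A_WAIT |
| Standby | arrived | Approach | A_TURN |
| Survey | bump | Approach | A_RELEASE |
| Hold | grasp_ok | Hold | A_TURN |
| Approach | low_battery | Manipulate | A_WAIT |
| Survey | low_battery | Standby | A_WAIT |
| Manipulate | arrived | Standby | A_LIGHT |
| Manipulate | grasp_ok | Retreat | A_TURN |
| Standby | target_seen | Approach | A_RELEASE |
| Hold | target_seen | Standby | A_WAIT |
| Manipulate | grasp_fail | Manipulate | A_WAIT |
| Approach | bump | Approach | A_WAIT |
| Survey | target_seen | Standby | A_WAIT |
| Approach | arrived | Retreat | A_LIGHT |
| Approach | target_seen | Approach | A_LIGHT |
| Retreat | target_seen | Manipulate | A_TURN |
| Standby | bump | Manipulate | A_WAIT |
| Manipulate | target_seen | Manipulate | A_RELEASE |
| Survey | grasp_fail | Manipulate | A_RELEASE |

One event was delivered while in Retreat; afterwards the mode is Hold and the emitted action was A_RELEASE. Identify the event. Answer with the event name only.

grasp_ok

try target_seen: (Retreat, target_seen) → (Manipulate, A_TURN)
try grasp_fail: (Retreat, grasp_fail) → (Manipulate, A_TURN)
try bump: (Retreat, bump) → (Manipulate, A_LIGHT)
try grasp_ok: (Retreat, grasp_ok) → (Hold, A_RELEASE)  ← matches
try low_battery: (Retreat, low_battery) → (Survey, A_RELEASE)
try arrived: (Retreat, arrived) → (Manipulate, A_LIGHT)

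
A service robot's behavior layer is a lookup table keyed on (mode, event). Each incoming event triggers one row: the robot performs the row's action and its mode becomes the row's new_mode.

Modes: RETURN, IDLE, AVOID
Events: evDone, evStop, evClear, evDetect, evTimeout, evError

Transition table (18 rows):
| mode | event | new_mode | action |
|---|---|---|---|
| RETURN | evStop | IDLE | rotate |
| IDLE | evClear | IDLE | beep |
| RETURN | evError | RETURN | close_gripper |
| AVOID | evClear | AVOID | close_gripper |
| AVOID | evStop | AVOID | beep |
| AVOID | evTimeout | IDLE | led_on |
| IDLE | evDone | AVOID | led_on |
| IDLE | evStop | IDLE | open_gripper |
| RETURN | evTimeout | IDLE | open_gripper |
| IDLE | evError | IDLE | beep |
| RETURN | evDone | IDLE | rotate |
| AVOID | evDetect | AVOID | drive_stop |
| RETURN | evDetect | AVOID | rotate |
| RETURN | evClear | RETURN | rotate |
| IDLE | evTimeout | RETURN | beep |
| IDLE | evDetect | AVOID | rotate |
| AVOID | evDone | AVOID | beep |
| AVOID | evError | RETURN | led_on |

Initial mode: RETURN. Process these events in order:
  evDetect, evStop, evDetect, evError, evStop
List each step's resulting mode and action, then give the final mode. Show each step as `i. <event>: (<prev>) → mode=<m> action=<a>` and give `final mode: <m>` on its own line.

final mode: IDLE

1. evDetect: (RETURN) → mode=AVOID action=rotate
2. evStop: (AVOID) → mode=AVOID action=beep
3. evDetect: (AVOID) → mode=AVOID action=drive_stop
4. evError: (AVOID) → mode=RETURN action=led_on
5. evStop: (RETURN) → mode=IDLE action=rotate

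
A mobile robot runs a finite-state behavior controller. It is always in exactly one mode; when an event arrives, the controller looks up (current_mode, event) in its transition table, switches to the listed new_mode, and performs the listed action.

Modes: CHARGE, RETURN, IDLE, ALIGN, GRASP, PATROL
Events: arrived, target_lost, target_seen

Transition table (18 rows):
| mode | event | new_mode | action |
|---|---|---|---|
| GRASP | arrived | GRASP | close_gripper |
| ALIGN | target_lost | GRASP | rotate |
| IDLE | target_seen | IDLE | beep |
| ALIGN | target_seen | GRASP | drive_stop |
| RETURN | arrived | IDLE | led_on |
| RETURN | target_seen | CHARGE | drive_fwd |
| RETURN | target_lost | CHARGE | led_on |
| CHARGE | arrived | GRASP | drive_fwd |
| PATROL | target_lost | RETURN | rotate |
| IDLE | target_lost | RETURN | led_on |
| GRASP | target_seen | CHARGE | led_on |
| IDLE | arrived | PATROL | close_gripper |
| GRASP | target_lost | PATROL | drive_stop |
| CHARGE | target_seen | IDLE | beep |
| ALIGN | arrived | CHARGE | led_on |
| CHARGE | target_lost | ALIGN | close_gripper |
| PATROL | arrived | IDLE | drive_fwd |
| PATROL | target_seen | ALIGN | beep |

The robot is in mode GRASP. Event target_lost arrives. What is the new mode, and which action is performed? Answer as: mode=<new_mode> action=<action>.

mode=PATROL action=drive_stop

current mode = GRASP; filter table to that mode:
  (GRASP, arrived) → (GRASP, close_gripper)
  (GRASP, target_seen) → (CHARGE, led_on)
  (GRASP, target_lost) → (PATROL, drive_stop)  ← event matches
event = target_lost selects (PATROL, drive_stop)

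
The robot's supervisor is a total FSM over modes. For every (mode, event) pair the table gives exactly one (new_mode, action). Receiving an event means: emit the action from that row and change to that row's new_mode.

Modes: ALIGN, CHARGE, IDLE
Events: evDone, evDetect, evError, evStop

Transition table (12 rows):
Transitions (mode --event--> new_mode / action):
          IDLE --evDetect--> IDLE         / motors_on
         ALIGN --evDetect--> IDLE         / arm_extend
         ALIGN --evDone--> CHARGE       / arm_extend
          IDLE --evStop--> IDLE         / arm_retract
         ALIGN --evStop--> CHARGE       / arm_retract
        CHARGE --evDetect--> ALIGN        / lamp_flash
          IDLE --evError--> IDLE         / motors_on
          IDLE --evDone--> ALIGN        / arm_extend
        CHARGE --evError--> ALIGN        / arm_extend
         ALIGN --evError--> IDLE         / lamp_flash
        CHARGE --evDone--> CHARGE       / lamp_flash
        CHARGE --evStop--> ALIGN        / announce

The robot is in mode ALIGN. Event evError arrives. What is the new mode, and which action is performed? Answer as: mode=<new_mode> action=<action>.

current mode = ALIGN; filter table to that mode:
  (ALIGN, evDetect) → (IDLE, arm_extend)
  (ALIGN, evDone) → (CHARGE, arm_extend)
  (ALIGN, evStop) → (CHARGE, arm_retract)
  (ALIGN, evError) → (IDLE, lamp_flash)  ← event matches
event = evError selects (IDLE, lamp_flash)

mode=IDLE action=lamp_flash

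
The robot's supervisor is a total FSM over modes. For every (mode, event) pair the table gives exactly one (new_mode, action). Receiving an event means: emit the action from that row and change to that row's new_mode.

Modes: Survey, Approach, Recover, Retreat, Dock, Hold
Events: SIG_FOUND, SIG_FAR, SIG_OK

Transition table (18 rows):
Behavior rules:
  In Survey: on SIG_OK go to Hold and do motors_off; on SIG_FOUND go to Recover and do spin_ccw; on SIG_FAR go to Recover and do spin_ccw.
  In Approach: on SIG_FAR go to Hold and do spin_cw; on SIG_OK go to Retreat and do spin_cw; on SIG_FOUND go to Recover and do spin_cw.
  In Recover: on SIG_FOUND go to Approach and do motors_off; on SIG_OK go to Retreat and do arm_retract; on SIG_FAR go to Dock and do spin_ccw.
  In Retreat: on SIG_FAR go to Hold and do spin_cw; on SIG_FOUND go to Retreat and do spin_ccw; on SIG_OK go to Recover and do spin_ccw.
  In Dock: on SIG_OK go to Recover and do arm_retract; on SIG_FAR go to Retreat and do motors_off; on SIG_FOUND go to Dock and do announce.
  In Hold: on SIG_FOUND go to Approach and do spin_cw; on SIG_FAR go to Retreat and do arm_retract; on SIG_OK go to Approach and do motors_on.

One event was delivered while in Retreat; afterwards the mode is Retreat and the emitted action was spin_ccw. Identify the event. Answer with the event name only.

try SIG_FOUND: (Retreat, SIG_FOUND) → (Retreat, spin_ccw)  ← matches
try SIG_FAR: (Retreat, SIG_FAR) → (Hold, spin_cw)
try SIG_OK: (Retreat, SIG_OK) → (Recover, spin_ccw)

SIG_FOUND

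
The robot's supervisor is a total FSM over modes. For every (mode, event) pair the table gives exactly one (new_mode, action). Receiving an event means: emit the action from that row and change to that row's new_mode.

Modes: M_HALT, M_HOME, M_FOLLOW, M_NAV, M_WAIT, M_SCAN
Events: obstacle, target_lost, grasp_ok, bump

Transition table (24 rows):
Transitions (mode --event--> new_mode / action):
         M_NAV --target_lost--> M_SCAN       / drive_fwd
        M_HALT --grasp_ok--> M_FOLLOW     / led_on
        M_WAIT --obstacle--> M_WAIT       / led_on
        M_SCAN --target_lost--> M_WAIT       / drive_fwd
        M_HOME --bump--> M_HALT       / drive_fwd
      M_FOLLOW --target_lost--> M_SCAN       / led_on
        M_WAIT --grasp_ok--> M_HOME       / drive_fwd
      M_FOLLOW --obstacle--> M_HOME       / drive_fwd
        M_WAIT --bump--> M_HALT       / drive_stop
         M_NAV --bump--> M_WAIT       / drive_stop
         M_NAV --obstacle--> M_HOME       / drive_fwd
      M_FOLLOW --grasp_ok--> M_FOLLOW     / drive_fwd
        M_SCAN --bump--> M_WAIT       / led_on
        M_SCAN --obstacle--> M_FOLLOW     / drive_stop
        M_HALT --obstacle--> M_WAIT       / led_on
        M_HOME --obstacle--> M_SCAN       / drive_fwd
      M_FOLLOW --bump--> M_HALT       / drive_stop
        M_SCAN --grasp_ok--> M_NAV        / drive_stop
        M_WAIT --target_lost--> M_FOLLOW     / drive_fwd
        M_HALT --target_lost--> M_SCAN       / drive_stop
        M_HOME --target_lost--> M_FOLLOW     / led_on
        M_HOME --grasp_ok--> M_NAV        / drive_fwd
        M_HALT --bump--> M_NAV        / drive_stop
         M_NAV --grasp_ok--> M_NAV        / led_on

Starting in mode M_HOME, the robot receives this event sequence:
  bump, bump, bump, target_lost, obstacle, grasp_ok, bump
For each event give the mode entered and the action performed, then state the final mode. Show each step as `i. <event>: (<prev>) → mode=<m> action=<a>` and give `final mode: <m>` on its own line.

1. bump: (M_HOME) → mode=M_HALT action=drive_fwd
2. bump: (M_HALT) → mode=M_NAV action=drive_stop
3. bump: (M_NAV) → mode=M_WAIT action=drive_stop
4. target_lost: (M_WAIT) → mode=M_FOLLOW action=drive_fwd
5. obstacle: (M_FOLLOW) → mode=M_HOME action=drive_fwd
6. grasp_ok: (M_HOME) → mode=M_NAV action=drive_fwd
7. bump: (M_NAV) → mode=M_WAIT action=drive_stop

final mode: M_WAIT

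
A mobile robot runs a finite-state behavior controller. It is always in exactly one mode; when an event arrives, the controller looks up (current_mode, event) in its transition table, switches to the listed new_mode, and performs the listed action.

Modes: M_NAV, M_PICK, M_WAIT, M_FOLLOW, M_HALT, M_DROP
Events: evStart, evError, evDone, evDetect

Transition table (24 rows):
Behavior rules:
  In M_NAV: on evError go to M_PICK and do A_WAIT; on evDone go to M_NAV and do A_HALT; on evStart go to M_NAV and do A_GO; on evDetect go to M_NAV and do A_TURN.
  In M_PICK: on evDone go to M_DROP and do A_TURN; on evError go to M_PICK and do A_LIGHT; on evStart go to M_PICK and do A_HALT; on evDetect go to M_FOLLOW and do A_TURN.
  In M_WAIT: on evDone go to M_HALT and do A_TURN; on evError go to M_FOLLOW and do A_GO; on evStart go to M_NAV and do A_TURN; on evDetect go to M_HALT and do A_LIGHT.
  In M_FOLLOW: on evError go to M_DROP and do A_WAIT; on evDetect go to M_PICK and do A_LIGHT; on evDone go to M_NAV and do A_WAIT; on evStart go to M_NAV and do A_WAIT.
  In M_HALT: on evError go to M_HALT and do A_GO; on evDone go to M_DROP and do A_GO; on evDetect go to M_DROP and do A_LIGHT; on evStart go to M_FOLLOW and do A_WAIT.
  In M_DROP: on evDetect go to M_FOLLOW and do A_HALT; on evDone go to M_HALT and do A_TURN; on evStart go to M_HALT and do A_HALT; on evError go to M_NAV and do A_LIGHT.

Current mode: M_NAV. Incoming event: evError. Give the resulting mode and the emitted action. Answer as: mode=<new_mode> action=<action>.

mode=M_PICK action=A_WAIT

current mode = M_NAV; filter table to that mode:
  (M_NAV, evError) → (M_PICK, A_WAIT)  ← event matches
  (M_NAV, evDone) → (M_NAV, A_HALT)
  (M_NAV, evStart) → (M_NAV, A_GO)
  (M_NAV, evDetect) → (M_NAV, A_TURN)
event = evError selects (M_PICK, A_WAIT)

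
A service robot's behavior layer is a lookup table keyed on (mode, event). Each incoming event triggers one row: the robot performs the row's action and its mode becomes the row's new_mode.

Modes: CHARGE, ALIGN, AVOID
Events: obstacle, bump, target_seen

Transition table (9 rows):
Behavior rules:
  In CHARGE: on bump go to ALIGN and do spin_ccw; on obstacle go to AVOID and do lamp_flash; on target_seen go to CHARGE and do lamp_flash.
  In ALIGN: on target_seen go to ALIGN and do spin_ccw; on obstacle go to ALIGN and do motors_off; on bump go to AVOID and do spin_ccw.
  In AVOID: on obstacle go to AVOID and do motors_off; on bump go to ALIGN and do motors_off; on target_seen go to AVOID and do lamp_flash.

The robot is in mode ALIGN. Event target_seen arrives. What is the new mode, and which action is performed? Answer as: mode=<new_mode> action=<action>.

current mode = ALIGN; filter table to that mode:
  (ALIGN, target_seen) → (ALIGN, spin_ccw)  ← event matches
  (ALIGN, obstacle) → (ALIGN, motors_off)
  (ALIGN, bump) → (AVOID, spin_ccw)
event = target_seen selects (ALIGN, spin_ccw)

mode=ALIGN action=spin_ccw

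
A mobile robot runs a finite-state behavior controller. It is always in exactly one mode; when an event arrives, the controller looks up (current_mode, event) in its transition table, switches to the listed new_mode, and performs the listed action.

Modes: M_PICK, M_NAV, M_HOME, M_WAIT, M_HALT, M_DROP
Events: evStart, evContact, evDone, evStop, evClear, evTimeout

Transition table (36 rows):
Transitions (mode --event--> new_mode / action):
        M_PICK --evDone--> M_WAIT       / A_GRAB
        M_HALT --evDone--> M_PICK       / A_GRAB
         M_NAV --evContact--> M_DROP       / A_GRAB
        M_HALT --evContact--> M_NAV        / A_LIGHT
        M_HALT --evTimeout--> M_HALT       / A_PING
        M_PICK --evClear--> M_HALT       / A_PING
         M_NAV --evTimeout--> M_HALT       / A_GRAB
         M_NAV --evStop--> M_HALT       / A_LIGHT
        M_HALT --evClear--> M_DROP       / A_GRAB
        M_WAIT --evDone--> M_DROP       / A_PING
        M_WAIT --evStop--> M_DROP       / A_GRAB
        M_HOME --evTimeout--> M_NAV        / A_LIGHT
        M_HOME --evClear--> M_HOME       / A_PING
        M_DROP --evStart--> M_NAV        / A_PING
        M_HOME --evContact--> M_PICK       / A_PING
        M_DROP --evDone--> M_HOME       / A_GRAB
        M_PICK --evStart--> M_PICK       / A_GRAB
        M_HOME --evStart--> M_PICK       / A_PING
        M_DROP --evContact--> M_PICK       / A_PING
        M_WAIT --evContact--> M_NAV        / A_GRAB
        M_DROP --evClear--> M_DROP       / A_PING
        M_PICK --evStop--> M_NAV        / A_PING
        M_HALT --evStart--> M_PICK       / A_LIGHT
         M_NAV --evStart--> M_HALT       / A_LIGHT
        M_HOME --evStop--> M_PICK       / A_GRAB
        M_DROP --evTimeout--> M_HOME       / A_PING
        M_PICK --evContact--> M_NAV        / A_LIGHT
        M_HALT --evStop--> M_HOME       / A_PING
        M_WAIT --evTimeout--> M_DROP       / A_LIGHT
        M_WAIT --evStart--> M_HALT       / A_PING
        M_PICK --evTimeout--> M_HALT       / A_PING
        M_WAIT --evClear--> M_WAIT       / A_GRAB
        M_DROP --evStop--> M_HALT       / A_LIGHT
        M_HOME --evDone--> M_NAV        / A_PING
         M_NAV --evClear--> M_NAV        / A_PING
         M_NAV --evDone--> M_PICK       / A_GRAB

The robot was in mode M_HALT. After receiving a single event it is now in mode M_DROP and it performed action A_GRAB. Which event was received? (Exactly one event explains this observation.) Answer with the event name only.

try evStart: (M_HALT, evStart) → (M_PICK, A_LIGHT)
try evContact: (M_HALT, evContact) → (M_NAV, A_LIGHT)
try evDone: (M_HALT, evDone) → (M_PICK, A_GRAB)
try evStop: (M_HALT, evStop) → (M_HOME, A_PING)
try evClear: (M_HALT, evClear) → (M_DROP, A_GRAB)  ← matches
try evTimeout: (M_HALT, evTimeout) → (M_HALT, A_PING)

evClear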